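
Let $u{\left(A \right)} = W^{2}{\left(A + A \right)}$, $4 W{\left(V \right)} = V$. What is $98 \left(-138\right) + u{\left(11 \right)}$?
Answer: $- \frac{53975}{4} \approx -13494.0$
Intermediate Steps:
$W{\left(V \right)} = \frac{V}{4}$
$u{\left(A \right)} = \frac{A^{2}}{4}$ ($u{\left(A \right)} = \left(\frac{A + A}{4}\right)^{2} = \left(\frac{2 A}{4}\right)^{2} = \left(\frac{A}{2}\right)^{2} = \frac{A^{2}}{4}$)
$98 \left(-138\right) + u{\left(11 \right)} = 98 \left(-138\right) + \frac{11^{2}}{4} = -13524 + \frac{1}{4} \cdot 121 = -13524 + \frac{121}{4} = - \frac{53975}{4}$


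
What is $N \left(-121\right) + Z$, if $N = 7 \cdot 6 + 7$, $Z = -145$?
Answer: $-6074$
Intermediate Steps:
$N = 49$ ($N = 42 + 7 = 49$)
$N \left(-121\right) + Z = 49 \left(-121\right) - 145 = -5929 - 145 = -6074$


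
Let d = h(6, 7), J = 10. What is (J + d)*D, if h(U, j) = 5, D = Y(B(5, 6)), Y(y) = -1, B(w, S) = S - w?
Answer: -15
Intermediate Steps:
D = -1
d = 5
(J + d)*D = (10 + 5)*(-1) = 15*(-1) = -15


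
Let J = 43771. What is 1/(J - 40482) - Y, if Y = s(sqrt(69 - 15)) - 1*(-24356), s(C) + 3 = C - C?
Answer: -80097016/3289 ≈ -24353.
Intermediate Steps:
s(C) = -3 (s(C) = -3 + (C - C) = -3 + 0 = -3)
Y = 24353 (Y = -3 - 1*(-24356) = -3 + 24356 = 24353)
1/(J - 40482) - Y = 1/(43771 - 40482) - 1*24353 = 1/3289 - 24353 = -80097016/3289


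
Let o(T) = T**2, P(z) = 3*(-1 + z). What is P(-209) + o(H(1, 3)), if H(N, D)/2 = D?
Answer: -594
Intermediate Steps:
H(N, D) = 2*D
P(z) = -3 + 3*z
P(-209) + o(H(1, 3)) = (-3 + 3*(-209)) + (2*3)**2 = (-3 - 627) + 6**2 = -630 + 36 = -594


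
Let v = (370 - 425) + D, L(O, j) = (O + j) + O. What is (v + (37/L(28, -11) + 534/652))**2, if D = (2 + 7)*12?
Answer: 642541718569/215208900 ≈ 2985.7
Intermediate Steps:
D = 108 (D = 9*12 = 108)
L(O, j) = j + 2*O
v = 53 (v = (370 - 425) + 108 = -55 + 108 = 53)
(v + (37/L(28, -11) + 534/652))**2 = (53 + (37/(-11 + 2*28) + 534/652))**2 = (53 + (37/(-11 + 56) + 534*(1/652)))**2 = (53 + (37/45 + 267/326))**2 = (53 + 24077/14670)**2 = (801587/14670)**2 = 642541718569/215208900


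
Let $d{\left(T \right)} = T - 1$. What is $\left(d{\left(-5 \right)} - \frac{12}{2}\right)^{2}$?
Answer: $144$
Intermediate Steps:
$d{\left(T \right)} = -1 + T$
$\left(d{\left(-5 \right)} - \frac{12}{2}\right)^{2} = \left(\left(-1 - 5\right) - \frac{12}{2}\right)^{2} = \left(-6 - 6\right)^{2} = \left(-12\right)^{2} = 144$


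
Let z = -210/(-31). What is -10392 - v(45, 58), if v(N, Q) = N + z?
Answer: -323757/31 ≈ -10444.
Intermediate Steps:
z = 210/31 (z = -210*(-1/31) = 210/31 ≈ 6.7742)
v(N, Q) = 210/31 + N (v(N, Q) = N + 210/31 = 210/31 + N)
-10392 - v(45, 58) = -10392 - (210/31 + 45) = -10392 - 1*1605/31 = -10392 - 1605/31 = -323757/31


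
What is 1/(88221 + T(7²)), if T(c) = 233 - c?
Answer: 1/88405 ≈ 1.1312e-5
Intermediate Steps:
1/(88221 + T(7²)) = 1/(88221 + (233 - 1*7²)) = 1/(88221 + (233 - 1*49)) = 1/(88221 + (233 - 49)) = 1/(88221 + 184) = 1/88405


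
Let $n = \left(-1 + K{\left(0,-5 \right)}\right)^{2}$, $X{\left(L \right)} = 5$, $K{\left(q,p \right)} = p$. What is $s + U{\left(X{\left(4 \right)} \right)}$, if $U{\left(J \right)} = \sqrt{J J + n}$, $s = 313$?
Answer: $313 + \sqrt{61} \approx 320.81$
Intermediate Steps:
$n = 36$ ($n = \left(-1 - 5\right)^{2} = \left(-6\right)^{2} = 36$)
$U{\left(J \right)} = \sqrt{36 + J^{2}}$ ($U{\left(J \right)} = \sqrt{J J + 36} = \sqrt{J^{2} + 36} = \sqrt{36 + J^{2}}$)
$s + U{\left(X{\left(4 \right)} \right)} = 313 + \sqrt{36 + 5^{2}} = 313 + \sqrt{36 + 25} = 313 + \sqrt{61}$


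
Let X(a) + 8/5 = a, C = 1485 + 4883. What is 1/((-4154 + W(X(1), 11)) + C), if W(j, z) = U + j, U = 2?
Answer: 5/11077 ≈ 0.00045139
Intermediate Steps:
C = 6368
X(a) = -8/5 + a
W(j, z) = 2 + j
1/((-4154 + W(X(1), 11)) + C) = 1/((-4154 + (2 + (-8/5 + 1))) + 6368) = 1/((-4154 + (2 - ⅗)) + 6368) = 1/((-4154 + 7/5) + 6368) = 1/(-20763/5 + 6368) = 1/(11077/5) = 5/11077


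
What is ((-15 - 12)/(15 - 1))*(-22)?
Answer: 297/7 ≈ 42.429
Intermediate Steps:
((-15 - 12)/(15 - 1))*(-22) = -27/14*(-22) = 297/7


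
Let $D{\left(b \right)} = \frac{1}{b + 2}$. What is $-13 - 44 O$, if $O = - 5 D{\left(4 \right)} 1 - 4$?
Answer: $\frac{599}{3} \approx 199.67$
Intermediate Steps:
$D{\left(b \right)} = \frac{1}{2 + b}$
$O = - \frac{29}{6}$ ($O = - 5 \frac{1}{2 + 4} \cdot 1 - 4 = - 5 \cdot \frac{1}{6} \cdot 1 - 4 = \left(-5\right) \frac{1}{6} - 4 = - \frac{5}{6} - 4 = - \frac{29}{6} \approx -4.8333$)
$-13 - 44 O = -13 - - \frac{638}{3} = -13 + \frac{638}{3} = \frac{599}{3}$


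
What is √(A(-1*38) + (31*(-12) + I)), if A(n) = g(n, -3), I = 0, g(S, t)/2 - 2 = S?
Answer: 2*I*√111 ≈ 21.071*I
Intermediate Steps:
g(S, t) = 4 + 2*S
A(n) = 4 + 2*n
√(A(-1*38) + (31*(-12) + I)) = √((4 + 2*(-1*38)) + (31*(-12) + 0)) = √((4 + 2*(-38)) + (-372 + 0)) = √((4 - 76) - 372) = √(-72 - 372) = √(-444) = 2*I*√111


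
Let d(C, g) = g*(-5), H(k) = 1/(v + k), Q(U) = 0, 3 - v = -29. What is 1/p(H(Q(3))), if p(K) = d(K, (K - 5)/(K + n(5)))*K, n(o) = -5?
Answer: -32/5 ≈ -6.4000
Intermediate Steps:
v = 32 (v = 3 - 1*(-29) = 3 + 29 = 32)
H(k) = 1/(32 + k)
d(C, g) = -5*g
p(K) = -5*K (p(K) = (-5*(K - 5)/(K - 5))*K = (-5*(-5 + K)/(-5 + K))*K = (-5*1)*K = -5*K)
1/p(H(Q(3))) = 1/(-5/(32 + 0)) = 1/(-5/32) = -32/5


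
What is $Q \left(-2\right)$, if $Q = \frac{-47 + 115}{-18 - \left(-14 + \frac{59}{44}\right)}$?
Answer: $\frac{5984}{235} \approx 25.464$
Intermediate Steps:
$Q = - \frac{2992}{235}$ ($Q = \frac{68}{-18 - - \frac{557}{44}} = \frac{68}{-18 + \left(- \frac{59}{44} + 14\right)} = \frac{68}{-18 + \frac{557}{44}} = \frac{68}{- \frac{235}{44}} = 68 \left(- \frac{44}{235}\right) = - \frac{2992}{235} \approx -12.732$)
$Q \left(-2\right) = \left(- \frac{2992}{235}\right) \left(-2\right) = \frac{5984}{235}$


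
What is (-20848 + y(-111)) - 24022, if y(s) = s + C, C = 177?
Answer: -44804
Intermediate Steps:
y(s) = 177 + s (y(s) = s + 177 = 177 + s)
(-20848 + y(-111)) - 24022 = (-20848 + (177 - 111)) - 24022 = (-20848 + 66) - 24022 = -20782 - 24022 = -44804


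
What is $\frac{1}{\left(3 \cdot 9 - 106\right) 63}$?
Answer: $- \frac{1}{4977} \approx -0.00020092$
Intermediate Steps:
$\frac{1}{\left(3 \cdot 9 - 106\right) 63} = \frac{1}{\left(27 - 106\right) 63} = \frac{1}{\left(-79\right) 63} = \frac{1}{-4977} = - \frac{1}{4977}$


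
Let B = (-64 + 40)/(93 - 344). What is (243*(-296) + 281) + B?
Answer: -17983373/251 ≈ -71647.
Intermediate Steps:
B = 24/251 (B = -24/(-251) = -1/251*(-24) = 24/251 ≈ 0.095618)
(243*(-296) + 281) + B = (243*(-296) + 281) + 24/251 = (-71928 + 281) + 24/251 = -71647 + 24/251 = -17983373/251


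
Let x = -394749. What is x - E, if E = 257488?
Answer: -652237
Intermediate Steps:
x - E = -394749 - 1*257488 = -394749 - 257488 = -652237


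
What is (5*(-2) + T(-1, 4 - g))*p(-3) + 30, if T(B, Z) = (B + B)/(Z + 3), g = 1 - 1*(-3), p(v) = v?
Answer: 62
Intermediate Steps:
g = 4 (g = 1 + 3 = 4)
T(B, Z) = 2*B/(3 + Z) (T(B, Z) = (2*B)/(3 + Z) = 2*B/(3 + Z))
(5*(-2) + T(-1, 4 - g))*p(-3) + 30 = (5*(-2) + 2*(-1)/(3 + (4 - 1*4)))*(-3) + 30 = (-10 + 2*(-1)/(3 + (4 - 4)))*(-3) + 30 = (-10 + 2*(-1)/(3 + 0))*(-3) + 30 = (-10 + 2*(-1)/3)*(-3) + 30 = (-10 + 2*(-1)*(1/3))*(-3) + 30 = (-10 - 2/3)*(-3) + 30 = -32/3*(-3) + 30 = 32 + 30 = 62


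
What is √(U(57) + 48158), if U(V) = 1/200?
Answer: √19263202/20 ≈ 219.45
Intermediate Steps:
U(V) = 1/200
√(U(57) + 48158) = √(1/200 + 48158) = √(9631601/200) = √19263202/20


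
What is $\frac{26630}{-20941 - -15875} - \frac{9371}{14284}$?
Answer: $- \frac{213928203}{36181372} \approx -5.9127$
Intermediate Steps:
$\frac{26630}{-20941 - -15875} - \frac{9371}{14284} = \frac{26630}{-20941 + 15875} - \frac{9371}{14284} = \frac{26630}{-5066} - \frac{9371}{14284} = 26630 \left(- \frac{1}{5066}\right) - \frac{9371}{14284} = - \frac{13315}{2533} - \frac{9371}{14284} = - \frac{213928203}{36181372}$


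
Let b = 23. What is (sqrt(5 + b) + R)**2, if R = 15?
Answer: 253 + 60*sqrt(7) ≈ 411.75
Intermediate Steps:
(sqrt(5 + b) + R)**2 = (sqrt(5 + 23) + 15)**2 = (sqrt(28) + 15)**2 = (2*sqrt(7) + 15)**2 = (15 + 2*sqrt(7))**2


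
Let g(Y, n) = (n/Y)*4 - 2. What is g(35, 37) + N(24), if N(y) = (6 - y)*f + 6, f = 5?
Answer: -2862/35 ≈ -81.771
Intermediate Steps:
g(Y, n) = -2 + 4*n/Y (g(Y, n) = 4*n/Y - 2 = -2 + 4*n/Y)
N(y) = 36 - 5*y (N(y) = (6 - y)*5 + 6 = (30 - 5*y) + 6 = 36 - 5*y)
g(35, 37) + N(24) = (-2 + 4*37/35) + (36 - 5*24) = (-2 + 4*37*(1/35)) + (36 - 120) = (-2 + 148/35) - 84 = 78/35 - 84 = -2862/35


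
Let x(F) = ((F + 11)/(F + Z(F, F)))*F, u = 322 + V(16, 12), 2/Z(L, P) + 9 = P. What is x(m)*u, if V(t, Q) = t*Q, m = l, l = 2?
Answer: 23387/3 ≈ 7795.7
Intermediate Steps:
Z(L, P) = 2/(-9 + P)
m = 2
V(t, Q) = Q*t
u = 514 (u = 322 + 12*16 = 322 + 192 = 514)
x(F) = F*(11 + F)/(F + 2/(-9 + F)) (x(F) = ((F + 11)/(F + 2/(-9 + F)))*F = ((11 + F)/(F + 2/(-9 + F)))*F = F*(11 + F)/(F + 2/(-9 + F)))
x(m)*u = (2*(-9 + 2)*(11 + 2)/(2 + 2*(-9 + 2)))*514 = (2*(-7)*13/(2 + 2*(-7)))*514 = (2*(-7)*13/(2 - 14))*514 = (2*(-7)*13/(-12))*514 = (2*(-1/12)*(-7)*13)*514 = (91/6)*514 = 23387/3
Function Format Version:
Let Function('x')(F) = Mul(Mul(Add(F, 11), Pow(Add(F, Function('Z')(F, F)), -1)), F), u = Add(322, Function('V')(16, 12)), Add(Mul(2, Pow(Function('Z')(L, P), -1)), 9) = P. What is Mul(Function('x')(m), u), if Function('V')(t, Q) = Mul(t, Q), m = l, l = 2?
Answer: Rational(23387, 3) ≈ 7795.7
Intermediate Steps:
Function('Z')(L, P) = Mul(2, Pow(Add(-9, P), -1))
m = 2
Function('V')(t, Q) = Mul(Q, t)
u = 514 (u = Add(322, Mul(12, 16)) = Add(322, 192) = 514)
Function('x')(F) = Mul(F, Pow(Add(F, Mul(2, Pow(Add(-9, F), -1))), -1), Add(11, F)) (Function('x')(F) = Mul(Mul(Add(F, 11), Pow(Add(F, Mul(2, Pow(Add(-9, F), -1))), -1)), F) = Mul(Mul(Add(11, F), Pow(Add(F, Mul(2, Pow(Add(-9, F), -1))), -1)), F) = Mul(Mul(Pow(Add(F, Mul(2, Pow(Add(-9, F), -1))), -1), Add(11, F)), F) = Mul(F, Pow(Add(F, Mul(2, Pow(Add(-9, F), -1))), -1), Add(11, F)))
Mul(Function('x')(m), u) = Mul(Mul(2, Pow(Add(2, Mul(2, Add(-9, 2))), -1), Add(-9, 2), Add(11, 2)), 514) = Mul(Mul(2, Pow(Add(2, Mul(2, -7)), -1), -7, 13), 514) = Mul(Mul(2, Pow(Add(2, -14), -1), -7, 13), 514) = Mul(Mul(2, Pow(-12, -1), -7, 13), 514) = Mul(Mul(2, Rational(-1, 12), -7, 13), 514) = Mul(Rational(91, 6), 514) = Rational(23387, 3)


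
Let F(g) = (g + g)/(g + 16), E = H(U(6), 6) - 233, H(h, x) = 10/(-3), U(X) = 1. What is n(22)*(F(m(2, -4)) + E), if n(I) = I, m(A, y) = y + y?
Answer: -15730/3 ≈ -5243.3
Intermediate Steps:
m(A, y) = 2*y
H(h, x) = -10/3 (H(h, x) = 10*(-⅓) = -10/3)
E = -709/3 (E = -10/3 - 233 = -709/3 ≈ -236.33)
F(g) = 2*g/(16 + g) (F(g) = (2*g)/(16 + g) = 2*g/(16 + g))
n(22)*(F(m(2, -4)) + E) = 22*(2*(2*(-4))/(16 + 2*(-4)) - 709/3) = 22*(2*(-8)/(16 - 8) - 709/3) = 22*(2*(-8)/8 - 709/3) = 22*(2*(-8)*(⅛) - 709/3) = 22*(-2 - 709/3) = 22*(-715/3) = -15730/3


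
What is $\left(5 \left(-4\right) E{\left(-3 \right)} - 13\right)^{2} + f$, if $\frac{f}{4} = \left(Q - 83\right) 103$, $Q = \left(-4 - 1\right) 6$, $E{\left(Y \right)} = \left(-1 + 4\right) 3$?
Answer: $-9307$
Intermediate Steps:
$E{\left(Y \right)} = 9$ ($E{\left(Y \right)} = 3 \cdot 3 = 9$)
$Q = -30$ ($Q = \left(-4 - 1\right) 6 = \left(-5\right) 6 = -30$)
$f = -46556$ ($f = 4 \left(-30 - 83\right) 103 = 4 \left(\left(-113\right) 103\right) = 4 \left(-11639\right) = -46556$)
$\left(5 \left(-4\right) E{\left(-3 \right)} - 13\right)^{2} + f = \left(5 \left(-4\right) 9 - 13\right)^{2} - 46556 = \left(\left(-20\right) 9 - 13\right)^{2} - 46556 = \left(-180 - 13\right)^{2} - 46556 = \left(-193\right)^{2} - 46556 = 37249 - 46556 = -9307$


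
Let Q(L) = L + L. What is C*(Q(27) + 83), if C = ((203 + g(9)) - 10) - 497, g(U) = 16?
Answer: -39456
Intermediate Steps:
Q(L) = 2*L
C = -288 (C = ((203 + 16) - 10) - 497 = (219 - 10) - 497 = 209 - 497 = -288)
C*(Q(27) + 83) = -288*(2*27 + 83) = -288*(54 + 83) = -288*137 = -39456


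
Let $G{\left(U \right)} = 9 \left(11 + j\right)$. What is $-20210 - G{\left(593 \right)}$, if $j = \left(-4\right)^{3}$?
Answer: $-19733$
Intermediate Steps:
$j = -64$
$G{\left(U \right)} = -477$ ($G{\left(U \right)} = 9 \left(11 - 64\right) = 9 \left(-53\right) = -477$)
$-20210 - G{\left(593 \right)} = -20210 - -477 = -20210 + 477 = -19733$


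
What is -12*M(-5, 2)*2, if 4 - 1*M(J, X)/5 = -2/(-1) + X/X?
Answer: -120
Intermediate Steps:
M(J, X) = 5 (M(J, X) = 20 - 5*(-2/(-1) + X/X) = 20 - 5*(-2*(-1) + 1) = 20 - 5*(2 + 1) = 20 - 5*3 = 20 - 15 = 5)
-12*M(-5, 2)*2 = -12*5*2 = -60*2 = -120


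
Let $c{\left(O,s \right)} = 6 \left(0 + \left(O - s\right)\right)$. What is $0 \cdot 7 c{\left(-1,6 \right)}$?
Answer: $0$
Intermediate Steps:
$c{\left(O,s \right)} = - 6 s + 6 O$ ($c{\left(O,s \right)} = 6 \left(O - s\right) = - 6 s + 6 O$)
$0 \cdot 7 c{\left(-1,6 \right)} = 0 \cdot 7 \left(\left(-6\right) 6 + 6 \left(-1\right)\right) = 0 \left(-36 - 6\right) = 0 \left(-42\right) = 0$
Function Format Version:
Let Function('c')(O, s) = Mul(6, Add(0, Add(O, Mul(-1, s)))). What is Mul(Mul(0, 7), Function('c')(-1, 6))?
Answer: 0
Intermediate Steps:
Function('c')(O, s) = Add(Mul(-6, s), Mul(6, O)) (Function('c')(O, s) = Mul(6, Add(O, Mul(-1, s))) = Add(Mul(-6, s), Mul(6, O)))
Mul(Mul(0, 7), Function('c')(-1, 6)) = Mul(Mul(0, 7), Add(Mul(-6, 6), Mul(6, -1))) = Mul(0, Add(-36, -6)) = Mul(0, -42) = 0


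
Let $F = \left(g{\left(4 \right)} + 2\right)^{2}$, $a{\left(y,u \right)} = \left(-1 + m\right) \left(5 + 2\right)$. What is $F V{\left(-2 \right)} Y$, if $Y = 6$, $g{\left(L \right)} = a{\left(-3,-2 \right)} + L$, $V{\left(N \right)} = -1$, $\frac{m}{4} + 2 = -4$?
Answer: $-171366$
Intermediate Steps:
$m = -24$ ($m = -8 + 4 \left(-4\right) = -8 - 16 = -24$)
$a{\left(y,u \right)} = -175$ ($a{\left(y,u \right)} = \left(-1 - 24\right) \left(5 + 2\right) = \left(-25\right) 7 = -175$)
$g{\left(L \right)} = -175 + L$
$F = 28561$ ($F = \left(\left(-175 + 4\right) + 2\right)^{2} = \left(-171 + 2\right)^{2} = \left(-169\right)^{2} = 28561$)
$F V{\left(-2 \right)} Y = 28561 \left(\left(-1\right) 6\right) = 28561 \left(-6\right) = -171366$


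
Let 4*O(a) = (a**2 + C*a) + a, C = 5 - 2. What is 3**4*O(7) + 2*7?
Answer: 6293/4 ≈ 1573.3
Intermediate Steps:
C = 3
O(a) = a + a**2/4 (O(a) = ((a**2 + 3*a) + a)/4 = (a**2 + 4*a)/4 = a + a**2/4)
3**4*O(7) + 2*7 = 3**4*((1/4)*7*(4 + 7)) + 2*7 = 81*((1/4)*7*11) + 14 = 81*(77/4) + 14 = 6237/4 + 14 = 6293/4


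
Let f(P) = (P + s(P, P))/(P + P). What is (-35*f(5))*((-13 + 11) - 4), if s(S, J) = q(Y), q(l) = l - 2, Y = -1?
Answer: 42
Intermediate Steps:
q(l) = -2 + l
s(S, J) = -3 (s(S, J) = -2 - 1 = -3)
f(P) = (-3 + P)/(2*P) (f(P) = (P - 3)/(P + P) = (-3 + P)/((2*P)) = (-3 + P)*(1/(2*P)) = (-3 + P)/(2*P))
(-35*f(5))*((-13 + 11) - 4) = (-35*(-3 + 5)/(2*5))*((-13 + 11) - 4) = (-35*2/(2*5))*(-2 - 4) = -35*1/5*(-6) = -7*(-6) = 42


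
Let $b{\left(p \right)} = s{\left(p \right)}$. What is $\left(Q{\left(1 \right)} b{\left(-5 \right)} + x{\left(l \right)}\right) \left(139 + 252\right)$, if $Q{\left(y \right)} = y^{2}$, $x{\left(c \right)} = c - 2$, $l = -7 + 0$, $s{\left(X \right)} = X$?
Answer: $-5474$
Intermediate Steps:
$b{\left(p \right)} = p$
$l = -7$
$x{\left(c \right)} = -2 + c$ ($x{\left(c \right)} = c - 2 = -2 + c$)
$\left(Q{\left(1 \right)} b{\left(-5 \right)} + x{\left(l \right)}\right) \left(139 + 252\right) = \left(1^{2} \left(-5\right) - 9\right) \left(139 + 252\right) = \left(1 \left(-5\right) - 9\right) 391 = \left(-5 - 9\right) 391 = \left(-14\right) 391 = -5474$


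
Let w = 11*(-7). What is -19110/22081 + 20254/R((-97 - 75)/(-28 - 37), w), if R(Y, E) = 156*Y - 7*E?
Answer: 2145198380/105083479 ≈ 20.414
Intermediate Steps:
w = -77
R(Y, E) = -7*E + 156*Y
-19110/22081 + 20254/R((-97 - 75)/(-28 - 37), w) = -19110/22081 + 20254/(-7*(-77) + 156*((-97 - 75)/(-28 - 37))) = -19110*1/22081 + 20254/(539 + 156*(-172/(-65))) = -19110/22081 + 20254/(539 + 156*(-172*(-1/65))) = -19110/22081 + 20254/(539 + 156*(172/65)) = -19110/22081 + 20254/(539 + 2064/5) = -19110/22081 + 20254/(4759/5) = -19110/22081 + 20254*(5/4759) = -19110/22081 + 101270/4759 = 2145198380/105083479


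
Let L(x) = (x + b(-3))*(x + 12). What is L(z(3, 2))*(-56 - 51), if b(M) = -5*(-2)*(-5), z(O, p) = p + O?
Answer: 81855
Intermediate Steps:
z(O, p) = O + p
b(M) = -50 (b(M) = 10*(-5) = -50)
L(x) = (-50 + x)*(12 + x) (L(x) = (x - 50)*(x + 12) = (-50 + x)*(12 + x))
L(z(3, 2))*(-56 - 51) = (-600 + (3 + 2)² - 38*(3 + 2))*(-56 - 51) = (-600 + 5² - 38*5)*(-107) = (-600 + 25 - 190)*(-107) = -765*(-107) = 81855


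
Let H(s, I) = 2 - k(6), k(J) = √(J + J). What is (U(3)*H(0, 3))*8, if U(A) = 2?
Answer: 32 - 32*√3 ≈ -23.426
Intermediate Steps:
k(J) = √2*√J (k(J) = √(2*J) = √2*√J)
H(s, I) = 2 - 2*√3 (H(s, I) = 2 - √2*√6 = 2 - 2*√3)
(U(3)*H(0, 3))*8 = (2*(2 - 2*√3))*8 = (4 - 4*√3)*8 = 32 - 32*√3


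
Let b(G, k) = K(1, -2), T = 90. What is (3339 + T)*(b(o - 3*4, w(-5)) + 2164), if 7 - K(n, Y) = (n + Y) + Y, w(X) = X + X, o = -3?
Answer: 7454646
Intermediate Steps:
w(X) = 2*X
K(n, Y) = 7 - n - 2*Y (K(n, Y) = 7 - ((n + Y) + Y) = 7 - ((Y + n) + Y) = 7 - (n + 2*Y) = 7 + (-n - 2*Y) = 7 - n - 2*Y)
b(G, k) = 10 (b(G, k) = 7 - 1*1 - 2*(-2) = 7 - 1 + 4 = 10)
(3339 + T)*(b(o - 3*4, w(-5)) + 2164) = (3339 + 90)*(10 + 2164) = 3429*2174 = 7454646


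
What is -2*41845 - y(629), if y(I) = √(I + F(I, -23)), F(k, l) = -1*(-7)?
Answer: -83690 - 2*√159 ≈ -83715.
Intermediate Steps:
F(k, l) = 7
y(I) = √(7 + I) (y(I) = √(I + 7) = √(7 + I))
-2*41845 - y(629) = -2*41845 - √(7 + 629) = -83690 - √636 = -83690 - 2*√159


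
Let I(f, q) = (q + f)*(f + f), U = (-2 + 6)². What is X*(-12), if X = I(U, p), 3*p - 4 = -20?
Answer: -4096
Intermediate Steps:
p = -16/3 (p = 4/3 + (⅓)*(-20) = 4/3 - 20/3 = -16/3 ≈ -5.3333)
U = 16 (U = 4² = 16)
I(f, q) = 2*f*(f + q) (I(f, q) = (f + q)*(2*f) = 2*f*(f + q))
X = 1024/3 (X = 2*16*(16 - 16/3) = 2*16*(32/3) = 1024/3 ≈ 341.33)
X*(-12) = (1024/3)*(-12) = -4096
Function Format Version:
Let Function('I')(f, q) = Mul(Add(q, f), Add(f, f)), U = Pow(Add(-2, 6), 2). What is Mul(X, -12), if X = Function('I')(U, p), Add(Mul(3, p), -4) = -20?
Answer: -4096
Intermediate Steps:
p = Rational(-16, 3) (p = Add(Rational(4, 3), Mul(Rational(1, 3), -20)) = Add(Rational(4, 3), Rational(-20, 3)) = Rational(-16, 3) ≈ -5.3333)
U = 16 (U = Pow(4, 2) = 16)
Function('I')(f, q) = Mul(2, f, Add(f, q)) (Function('I')(f, q) = Mul(Add(f, q), Mul(2, f)) = Mul(2, f, Add(f, q)))
X = Rational(1024, 3) (X = Mul(2, 16, Add(16, Rational(-16, 3))) = Mul(2, 16, Rational(32, 3)) = Rational(1024, 3) ≈ 341.33)
Mul(X, -12) = Mul(Rational(1024, 3), -12) = -4096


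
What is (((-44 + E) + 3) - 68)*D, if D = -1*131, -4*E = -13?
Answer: 55413/4 ≈ 13853.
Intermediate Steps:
E = 13/4 (E = -¼*(-13) = 13/4 ≈ 3.2500)
D = -131
(((-44 + E) + 3) - 68)*D = (((-44 + 13/4) + 3) - 68)*(-131) = ((-163/4 + 3) - 68)*(-131) = (-151/4 - 68)*(-131) = -423/4*(-131) = 55413/4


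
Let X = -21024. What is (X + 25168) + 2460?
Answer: 6604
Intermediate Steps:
(X + 25168) + 2460 = (-21024 + 25168) + 2460 = 4144 + 2460 = 6604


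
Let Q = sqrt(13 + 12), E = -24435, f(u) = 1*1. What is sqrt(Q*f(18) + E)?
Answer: I*sqrt(24430) ≈ 156.3*I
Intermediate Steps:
f(u) = 1
Q = 5 (Q = sqrt(25) = 5)
sqrt(Q*f(18) + E) = sqrt(5*1 - 24435) = sqrt(5 - 24435) = sqrt(-24430) = I*sqrt(24430)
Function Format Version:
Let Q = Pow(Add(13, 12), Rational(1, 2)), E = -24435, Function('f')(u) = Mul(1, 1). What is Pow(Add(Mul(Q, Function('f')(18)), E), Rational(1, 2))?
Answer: Mul(I, Pow(24430, Rational(1, 2))) ≈ Mul(156.30, I)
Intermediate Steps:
Function('f')(u) = 1
Q = 5 (Q = Pow(25, Rational(1, 2)) = 5)
Pow(Add(Mul(Q, Function('f')(18)), E), Rational(1, 2)) = Pow(Add(Mul(5, 1), -24435), Rational(1, 2)) = Pow(Add(5, -24435), Rational(1, 2)) = Pow(-24430, Rational(1, 2)) = Mul(I, Pow(24430, Rational(1, 2)))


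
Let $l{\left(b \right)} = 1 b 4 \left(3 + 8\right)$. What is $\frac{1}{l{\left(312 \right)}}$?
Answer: $\frac{1}{13728} \approx 7.2844 \cdot 10^{-5}$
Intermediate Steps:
$l{\left(b \right)} = 44 b$ ($l{\left(b \right)} = b 4 \cdot 11 = 4 b 11 = 44 b$)
$\frac{1}{l{\left(312 \right)}} = \frac{1}{44 \cdot 312} = \frac{1}{13728}$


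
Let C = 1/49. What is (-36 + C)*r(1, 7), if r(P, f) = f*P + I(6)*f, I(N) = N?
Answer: -1763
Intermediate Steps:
C = 1/49 ≈ 0.020408
r(P, f) = 6*f + P*f (r(P, f) = f*P + 6*f = P*f + 6*f = 6*f + P*f)
(-36 + C)*r(1, 7) = (-36 + 1/49)*(7*(6 + 1)) = -1763*7/7 = -1763/49*49 = -1763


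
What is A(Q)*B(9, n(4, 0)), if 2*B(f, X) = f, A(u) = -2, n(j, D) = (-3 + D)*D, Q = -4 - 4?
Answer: -9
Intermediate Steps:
Q = -8
n(j, D) = D*(-3 + D)
B(f, X) = f/2
A(Q)*B(9, n(4, 0)) = -9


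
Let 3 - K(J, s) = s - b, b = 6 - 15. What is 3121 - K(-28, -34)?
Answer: 3093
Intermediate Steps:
b = -9
K(J, s) = -6 - s (K(J, s) = 3 - (s - 1*(-9)) = 3 - (s + 9) = 3 - (9 + s) = 3 + (-9 - s) = -6 - s)
3121 - K(-28, -34) = 3121 - (-6 - 1*(-34)) = 3121 - (-6 + 34) = 3121 - 1*28 = 3121 - 28 = 3093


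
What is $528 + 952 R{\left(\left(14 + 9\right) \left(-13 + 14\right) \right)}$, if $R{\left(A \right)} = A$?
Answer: $22424$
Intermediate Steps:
$528 + 952 R{\left(\left(14 + 9\right) \left(-13 + 14\right) \right)} = 528 + 952 \left(14 + 9\right) \left(-13 + 14\right) = 528 + 952 \cdot 23 \cdot 1 = 528 + 952 \cdot 23 = 528 + 21896 = 22424$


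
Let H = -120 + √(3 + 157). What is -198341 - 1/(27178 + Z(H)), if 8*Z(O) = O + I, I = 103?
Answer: -9374746731551005/47265803489 + 32*√10/47265803489 ≈ -1.9834e+5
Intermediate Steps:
H = -120 + 4*√10 (H = -120 + √160 = -120 + 4*√10 ≈ -107.35)
Z(O) = 103/8 + O/8 (Z(O) = (O + 103)/8 = (103 + O)/8 = 103/8 + O/8)
-198341 - 1/(27178 + Z(H)) = -198341 - 1/(27178 + (103/8 + (-120 + 4*√10)/8)) = -198341 - 1/(27178 + (103/8 + (-15 + √10/2))) = -198341 - 1/(27178 + (-17/8 + √10/2)) = -198341 - 1/(217407/8 + √10/2)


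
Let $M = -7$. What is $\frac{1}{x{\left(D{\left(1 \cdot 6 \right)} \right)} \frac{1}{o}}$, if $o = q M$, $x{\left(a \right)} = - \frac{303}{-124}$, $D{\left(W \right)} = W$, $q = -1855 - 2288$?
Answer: $\frac{1198708}{101} \approx 11868.0$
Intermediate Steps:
$q = -4143$ ($q = -1855 - 2288 = -4143$)
$x{\left(a \right)} = \frac{303}{124}$ ($x{\left(a \right)} = \left(-303\right) \left(- \frac{1}{124}\right) = \frac{303}{124}$)
$o = 29001$ ($o = \left(-4143\right) \left(-7\right) = 29001$)
$\frac{1}{x{\left(D{\left(1 \cdot 6 \right)} \right)} \frac{1}{o}} = \frac{1}{\frac{303}{124} \cdot \frac{1}{29001}} = \frac{1}{\frac{101}{1198708}} = \frac{1198708}{101}$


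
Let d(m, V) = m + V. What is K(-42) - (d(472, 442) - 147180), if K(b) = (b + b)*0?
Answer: 146266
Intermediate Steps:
d(m, V) = V + m
K(b) = 0 (K(b) = (2*b)*0 = 0)
K(-42) - (d(472, 442) - 147180) = 0 - ((442 + 472) - 147180) = 0 - (914 - 147180) = 0 - 1*(-146266) = 0 + 146266 = 146266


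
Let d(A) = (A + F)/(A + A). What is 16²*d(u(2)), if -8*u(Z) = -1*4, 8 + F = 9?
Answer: 384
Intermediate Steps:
F = 1 (F = -8 + 9 = 1)
u(Z) = ½ (u(Z) = -(-1)*4/8 = -⅛*(-4) = ½)
d(A) = (1 + A)/(2*A) (d(A) = (A + 1)/(A + A) = (1 + A)/((2*A)) = (1 + A)*(1/(2*A)) = (1 + A)/(2*A))
16²*d(u(2)) = 16²*((1 + ½)/(2*(½))) = 256*((½)*2*(3/2)) = 256*(3/2) = 384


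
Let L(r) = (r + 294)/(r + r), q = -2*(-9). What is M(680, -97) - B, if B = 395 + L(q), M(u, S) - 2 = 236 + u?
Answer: 1543/3 ≈ 514.33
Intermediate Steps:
q = 18
M(u, S) = 238 + u (M(u, S) = 2 + (236 + u) = 238 + u)
L(r) = (294 + r)/(2*r) (L(r) = (294 + r)/((2*r)) = (294 + r)*(1/(2*r)) = (294 + r)/(2*r))
B = 1211/3 (B = 395 + (1/2)*(294 + 18)/18 = 395 + (1/2)*(1/18)*312 = 395 + 26/3 = 1211/3 ≈ 403.67)
M(680, -97) - B = (238 + 680) - 1*1211/3 = 918 - 1211/3 = 1543/3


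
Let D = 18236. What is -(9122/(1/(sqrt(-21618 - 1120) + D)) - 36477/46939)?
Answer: -7808245911211/46939 - 9122*I*sqrt(22738) ≈ -1.6635e+8 - 1.3755e+6*I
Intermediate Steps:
-(9122/(1/(sqrt(-21618 - 1120) + D)) - 36477/46939) = -(9122/(1/(sqrt(-21618 - 1120) + 18236)) - 36477/46939) = -(9122/(1/(sqrt(-22738) + 18236)) - 36477*1/46939) = -(9122/(1/(I*sqrt(22738) + 18236)) - 36477/46939) = -(9122/(1/(18236 + I*sqrt(22738))) - 36477/46939) = -(9122*(18236 + I*sqrt(22738)) - 36477/46939) = -((166348792 + 9122*I*sqrt(22738)) - 36477/46939) = -(7808245911211/46939 + 9122*I*sqrt(22738)) = -7808245911211/46939 - 9122*I*sqrt(22738)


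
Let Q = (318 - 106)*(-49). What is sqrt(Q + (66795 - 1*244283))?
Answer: 2*I*sqrt(46969) ≈ 433.45*I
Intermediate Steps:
Q = -10388 (Q = 212*(-49) = -10388)
sqrt(Q + (66795 - 1*244283)) = sqrt(-10388 + (66795 - 1*244283)) = sqrt(-10388 + (66795 - 244283)) = sqrt(-10388 - 177488) = sqrt(-187876) = 2*I*sqrt(46969)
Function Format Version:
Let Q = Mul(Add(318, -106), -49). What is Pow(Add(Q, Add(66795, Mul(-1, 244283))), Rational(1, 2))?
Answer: Mul(2, I, Pow(46969, Rational(1, 2))) ≈ Mul(433.45, I)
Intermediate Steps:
Q = -10388 (Q = Mul(212, -49) = -10388)
Pow(Add(Q, Add(66795, Mul(-1, 244283))), Rational(1, 2)) = Pow(Add(-10388, Add(66795, Mul(-1, 244283))), Rational(1, 2)) = Pow(Add(-10388, Add(66795, -244283)), Rational(1, 2)) = Pow(Add(-10388, -177488), Rational(1, 2)) = Pow(-187876, Rational(1, 2)) = Mul(2, I, Pow(46969, Rational(1, 2)))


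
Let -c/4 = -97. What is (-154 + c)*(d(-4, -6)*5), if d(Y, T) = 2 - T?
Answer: 9360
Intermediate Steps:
c = 388 (c = -4*(-97) = 388)
(-154 + c)*(d(-4, -6)*5) = (-154 + 388)*((2 - 1*(-6))*5) = 234*((2 + 6)*5) = 234*(8*5) = 234*40 = 9360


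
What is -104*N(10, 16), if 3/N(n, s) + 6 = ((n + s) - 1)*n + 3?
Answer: -24/19 ≈ -1.2632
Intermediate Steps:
N(n, s) = 3/(-3 + n*(-1 + n + s)) (N(n, s) = 3/(-6 + (((n + s) - 1)*n + 3)) = 3/(-6 + ((-1 + n + s)*n + 3)) = 3/(-6 + (n*(-1 + n + s) + 3)) = 3/(-6 + (3 + n*(-1 + n + s))) = 3/(-3 + n*(-1 + n + s)))
-104*N(10, 16) = -312/(-3 + 10² - 1*10 + 10*16) = -312/(-3 + 100 - 10 + 160) = -312/247 = -104*3/247 = -24/19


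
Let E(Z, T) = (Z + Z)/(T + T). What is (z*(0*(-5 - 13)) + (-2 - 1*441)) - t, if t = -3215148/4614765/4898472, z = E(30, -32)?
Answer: -834512219116441/1883774761590 ≈ -443.00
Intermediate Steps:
E(Z, T) = Z/T (E(Z, T) = (2*Z)/((2*T)) = (2*Z)*(1/(2*T)) = Z/T)
z = -15/16 (z = 30/(-32) = 30*(-1/32) = -15/16 ≈ -0.93750)
t = -267929/1883774761590 (t = -3215148*1/4614765*(1/4898472) = -1071716/1538255*1/4898472 = -267929/1883774761590 ≈ -1.4223e-7)
(z*(0*(-5 - 13)) + (-2 - 1*441)) - t = (-0*(-5 - 13) + (-2 - 1*441)) - 1*(-267929/1883774761590) = (-0*(-18) + (-2 - 441)) + 267929/1883774761590 = (-15/16*0 - 443) + 267929/1883774761590 = (0 - 443) + 267929/1883774761590 = -443 + 267929/1883774761590 = -834512219116441/1883774761590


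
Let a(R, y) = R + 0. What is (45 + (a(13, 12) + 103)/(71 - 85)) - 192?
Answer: -1087/7 ≈ -155.29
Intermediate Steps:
a(R, y) = R
(45 + (a(13, 12) + 103)/(71 - 85)) - 192 = (45 + (13 + 103)/(71 - 85)) - 192 = (45 + 116/(-14)) - 192 = (45 + 116*(-1/14)) - 192 = (45 - 58/7) - 192 = 257/7 - 192 = -1087/7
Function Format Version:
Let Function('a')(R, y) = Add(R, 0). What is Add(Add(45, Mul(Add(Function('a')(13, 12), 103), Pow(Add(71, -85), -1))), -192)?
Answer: Rational(-1087, 7) ≈ -155.29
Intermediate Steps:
Function('a')(R, y) = R
Add(Add(45, Mul(Add(Function('a')(13, 12), 103), Pow(Add(71, -85), -1))), -192) = Add(Add(45, Mul(Add(13, 103), Pow(Add(71, -85), -1))), -192) = Add(Add(45, Mul(116, Pow(-14, -1))), -192) = Add(Add(45, Mul(116, Rational(-1, 14))), -192) = Add(Add(45, Rational(-58, 7)), -192) = Add(Rational(257, 7), -192) = Rational(-1087, 7)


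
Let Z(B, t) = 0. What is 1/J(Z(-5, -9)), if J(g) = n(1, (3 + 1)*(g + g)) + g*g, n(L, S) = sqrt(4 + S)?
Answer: 1/2 ≈ 0.50000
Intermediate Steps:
J(g) = g**2 + sqrt(4 + 8*g) (J(g) = sqrt(4 + (3 + 1)*(g + g)) + g*g = sqrt(4 + 4*(2*g)) + g**2 = sqrt(4 + 8*g) + g**2 = g**2 + sqrt(4 + 8*g))
1/J(Z(-5, -9)) = 1/(0**2 + 2*sqrt(1 + 2*0)) = 1/(0 + 2*sqrt(1 + 0)) = 1/(0 + 2*sqrt(1)) = 1/(0 + 2*1) = 1/(0 + 2) = 1/2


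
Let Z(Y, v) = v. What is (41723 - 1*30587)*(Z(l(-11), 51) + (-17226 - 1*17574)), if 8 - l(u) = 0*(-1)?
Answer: -386964864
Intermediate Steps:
l(u) = 8 (l(u) = 8 - 0*(-1) = 8 - 1*0 = 8 + 0 = 8)
(41723 - 1*30587)*(Z(l(-11), 51) + (-17226 - 1*17574)) = (41723 - 1*30587)*(51 + (-17226 - 1*17574)) = (41723 - 30587)*(51 + (-17226 - 17574)) = 11136*(51 - 34800) = 11136*(-34749) = -386964864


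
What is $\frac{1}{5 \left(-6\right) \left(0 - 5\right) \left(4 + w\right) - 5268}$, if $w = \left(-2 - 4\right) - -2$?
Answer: $- \frac{1}{5268} \approx -0.00018983$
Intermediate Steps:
$w = -4$ ($w = \left(-2 - 4\right) + 2 = -6 + 2 = -4$)
$\frac{1}{5 \left(-6\right) \left(0 - 5\right) \left(4 + w\right) - 5268} = \frac{1}{5 \left(-6\right) \left(0 - 5\right) \left(4 - 4\right) - 5268} = \frac{1}{- 30 \left(\left(-5\right) 0\right) - 5268} = \frac{1}{\left(-30\right) 0 - 5268} = \frac{1}{0 - 5268} = \frac{1}{-5268} = - \frac{1}{5268}$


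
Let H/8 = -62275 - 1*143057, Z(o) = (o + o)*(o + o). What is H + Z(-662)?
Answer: 110320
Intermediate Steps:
Z(o) = 4*o**2 (Z(o) = (2*o)*(2*o) = 4*o**2)
H = -1642656 (H = 8*(-62275 - 1*143057) = 8*(-62275 - 143057) = 8*(-205332) = -1642656)
H + Z(-662) = -1642656 + 4*(-662)**2 = -1642656 + 4*438244 = -1642656 + 1752976 = 110320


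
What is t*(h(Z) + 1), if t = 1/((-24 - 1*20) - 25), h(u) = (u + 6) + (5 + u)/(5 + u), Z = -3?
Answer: -5/69 ≈ -0.072464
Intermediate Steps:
h(u) = 7 + u (h(u) = (6 + u) + 1 = 7 + u)
t = -1/69 (t = 1/((-24 - 20) - 25) = 1/(-44 - 25) = 1/(-69) = -1/69 ≈ -0.014493)
t*(h(Z) + 1) = -((7 - 3) + 1)/69 = -(4 + 1)/69 = -1/69*5 = -5/69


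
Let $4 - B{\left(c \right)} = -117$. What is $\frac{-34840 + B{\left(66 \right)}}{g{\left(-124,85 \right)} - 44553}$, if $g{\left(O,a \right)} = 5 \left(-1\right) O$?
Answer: $\frac{34719}{43933} \approx 0.79027$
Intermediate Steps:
$B{\left(c \right)} = 121$ ($B{\left(c \right)} = 4 - -117 = 4 + 117 = 121$)
$g{\left(O,a \right)} = - 5 O$
$\frac{-34840 + B{\left(66 \right)}}{g{\left(-124,85 \right)} - 44553} = \frac{-34840 + 121}{\left(-5\right) \left(-124\right) - 44553} = - \frac{34719}{620 - 44553} = - \frac{34719}{-43933} = \left(-34719\right) \left(- \frac{1}{43933}\right) = \frac{34719}{43933}$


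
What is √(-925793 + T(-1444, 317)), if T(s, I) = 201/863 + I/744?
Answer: I*√95415966723070158/321036 ≈ 962.18*I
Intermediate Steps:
T(s, I) = 201/863 + I/744 (T(s, I) = 201*(1/863) + I*(1/744) = 201/863 + I/744)
√(-925793 + T(-1444, 317)) = √(-925793 + (201/863 + (1/744)*317)) = √(-925793 + (201/863 + 317/744)) = √(-925793 + 423115/642072) = √(-594425339981/642072) = I*√95415966723070158/321036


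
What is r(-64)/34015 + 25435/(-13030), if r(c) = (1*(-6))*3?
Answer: -173081213/88643090 ≈ -1.9526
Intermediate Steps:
r(c) = -18 (r(c) = -6*3 = -18)
r(-64)/34015 + 25435/(-13030) = -18/34015 + 25435/(-13030) = -18*1/34015 + 25435*(-1/13030) = -18/34015 - 5087/2606 = -173081213/88643090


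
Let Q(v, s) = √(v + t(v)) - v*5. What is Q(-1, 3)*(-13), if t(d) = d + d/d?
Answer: -65 - 13*I ≈ -65.0 - 13.0*I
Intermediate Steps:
t(d) = 1 + d (t(d) = d + 1 = 1 + d)
Q(v, s) = √(1 + 2*v) - 5*v (Q(v, s) = √(v + (1 + v)) - v*5 = √(1 + 2*v) - 5*v)
Q(-1, 3)*(-13) = (√(1 + 2*(-1)) - 5*(-1))*(-13) = (√(1 - 2) + 5)*(-13) = (√(-1) + 5)*(-13) = (I + 5)*(-13) = (5 + I)*(-13) = -65 - 13*I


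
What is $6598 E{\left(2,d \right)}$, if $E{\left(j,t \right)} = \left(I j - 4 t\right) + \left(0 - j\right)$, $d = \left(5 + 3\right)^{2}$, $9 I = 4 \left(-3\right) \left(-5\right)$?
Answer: $- \frac{4842932}{3} \approx -1.6143 \cdot 10^{6}$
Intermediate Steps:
$I = \frac{20}{3}$ ($I = \frac{4 \left(-3\right) \left(-5\right)}{9} = \frac{\left(-12\right) \left(-5\right)}{9} = \frac{1}{9} \cdot 60 = \frac{20}{3} \approx 6.6667$)
$d = 64$ ($d = 8^{2} = 64$)
$E{\left(j,t \right)} = - 4 t + \frac{17 j}{3}$ ($E{\left(j,t \right)} = \left(\frac{20 j}{3} - 4 t\right) + \left(0 - j\right) = \left(- 4 t + \frac{20 j}{3}\right) - j = - 4 t + \frac{17 j}{3}$)
$6598 E{\left(2,d \right)} = 6598 \left(\left(-4\right) 64 + \frac{17}{3} \cdot 2\right) = 6598 \left(-256 + \frac{34}{3}\right) = 6598 \left(- \frac{734}{3}\right) = - \frac{4842932}{3}$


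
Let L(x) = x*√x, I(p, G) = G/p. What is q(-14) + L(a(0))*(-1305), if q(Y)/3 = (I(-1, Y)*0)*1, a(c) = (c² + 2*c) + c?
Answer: 0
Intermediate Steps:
a(c) = c² + 3*c
L(x) = x^(3/2)
q(Y) = 0 (q(Y) = 3*(((Y/(-1))*0)*1) = 3*(((Y*(-1))*0)*1) = 3*((-Y*0)*1) = 3*(0*1) = 3*0 = 0)
q(-14) + L(a(0))*(-1305) = 0 + (0*(3 + 0))^(3/2)*(-1305) = 0 + (0*3)^(3/2)*(-1305) = 0 + 0^(3/2)*(-1305) = 0 + 0*(-1305) = 0 + 0 = 0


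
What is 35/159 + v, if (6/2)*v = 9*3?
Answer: 1466/159 ≈ 9.2201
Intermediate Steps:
v = 9 (v = (9*3)/3 = (⅓)*27 = 9)
35/159 + v = 35/159 + 9 = 1466/159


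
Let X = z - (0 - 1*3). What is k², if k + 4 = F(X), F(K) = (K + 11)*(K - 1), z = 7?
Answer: 34225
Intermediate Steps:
X = 10 (X = 7 - (0 - 1*3) = 7 - (0 - 3) = 7 - 1*(-3) = 7 + 3 = 10)
F(K) = (-1 + K)*(11 + K) (F(K) = (11 + K)*(-1 + K) = (-1 + K)*(11 + K))
k = 185 (k = -4 + (-11 + 10² + 10*10) = -4 + (-11 + 100 + 100) = -4 + 189 = 185)
k² = 185² = 34225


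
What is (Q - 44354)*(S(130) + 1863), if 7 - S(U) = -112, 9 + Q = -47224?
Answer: -181525434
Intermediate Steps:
Q = -47233 (Q = -9 - 47224 = -47233)
S(U) = 119 (S(U) = 7 - 1*(-112) = 7 + 112 = 119)
(Q - 44354)*(S(130) + 1863) = (-47233 - 44354)*(119 + 1863) = -91587*1982 = -181525434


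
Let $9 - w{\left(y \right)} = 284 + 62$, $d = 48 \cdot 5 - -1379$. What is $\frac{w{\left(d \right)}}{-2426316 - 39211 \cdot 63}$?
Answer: $\frac{337}{4896609} \approx 6.8823 \cdot 10^{-5}$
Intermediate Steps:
$d = 1619$ ($d = 240 + 1379 = 1619$)
$w{\left(y \right)} = -337$ ($w{\left(y \right)} = 9 - \left(284 + 62\right) = 9 - 346 = -337$)
$\frac{w{\left(d \right)}}{-2426316 - 39211 \cdot 63} = - \frac{337}{-2426316 - 39211 \cdot 63} = - \frac{337}{-2426316 - 2470293} = - \frac{337}{-4896609} = \left(-337\right) \left(- \frac{1}{4896609}\right) = \frac{337}{4896609}$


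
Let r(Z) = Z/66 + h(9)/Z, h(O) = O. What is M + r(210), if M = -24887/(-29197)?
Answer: 13094163/3211670 ≈ 4.0771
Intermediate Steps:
M = 24887/29197 (M = -24887*(-1/29197) = 24887/29197 ≈ 0.85238)
r(Z) = 9/Z + Z/66 (r(Z) = Z/66 + 9/Z = 9/Z + Z/66)
M + r(210) = 24887/29197 + (9/210 + (1/66)*210) = 24887/29197 + (9*(1/210) + 35/11) = 24887/29197 + (3/70 + 35/11) = 24887/29197 + 2483/770 = 13094163/3211670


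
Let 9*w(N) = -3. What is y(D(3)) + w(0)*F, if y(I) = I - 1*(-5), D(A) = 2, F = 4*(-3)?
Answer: 11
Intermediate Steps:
F = -12
w(N) = -⅓ (w(N) = (⅑)*(-3) = -⅓)
y(I) = 5 + I (y(I) = I + 5 = 5 + I)
y(D(3)) + w(0)*F = (5 + 2) - ⅓*(-12) = 7 + 4 = 11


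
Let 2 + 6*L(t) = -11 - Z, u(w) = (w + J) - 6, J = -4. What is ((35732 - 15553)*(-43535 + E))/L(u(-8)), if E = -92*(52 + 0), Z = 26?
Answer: 1950058202/13 ≈ 1.5000e+8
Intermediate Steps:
E = -4784 (E = -92*52 = -4784)
u(w) = -10 + w (u(w) = (w - 4) - 6 = (-4 + w) - 6 = -10 + w)
L(t) = -13/2 (L(t) = -⅓ + (-11 - 1*26)/6 = -⅓ + (-11 - 26)/6 = -⅓ + (⅙)*(-37) = -⅓ - 37/6 = -13/2)
((35732 - 15553)*(-43535 + E))/L(u(-8)) = ((35732 - 15553)*(-43535 - 4784))/(-13/2) = (20179*(-48319))*(-2/13) = -975029101*(-2/13) = 1950058202/13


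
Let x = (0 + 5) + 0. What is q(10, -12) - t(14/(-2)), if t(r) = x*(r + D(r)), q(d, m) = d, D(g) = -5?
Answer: 70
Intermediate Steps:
x = 5 (x = 5 + 0 = 5)
t(r) = -25 + 5*r (t(r) = 5*(r - 5) = 5*(-5 + r) = -25 + 5*r)
q(10, -12) - t(14/(-2)) = 10 - (-25 + 5*(14/(-2))) = 10 - (-25 + 5*(14*(-½))) = 10 - (-25 + 5*(-7)) = 10 - (-25 - 35) = 10 - 1*(-60) = 10 + 60 = 70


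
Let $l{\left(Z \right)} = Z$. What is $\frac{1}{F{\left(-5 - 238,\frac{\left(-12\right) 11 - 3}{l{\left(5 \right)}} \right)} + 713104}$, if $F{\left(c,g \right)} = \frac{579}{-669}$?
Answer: $\frac{223}{159021999} \approx 1.4023 \cdot 10^{-6}$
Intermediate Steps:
$F{\left(c,g \right)} = - \frac{193}{223}$ ($F{\left(c,g \right)} = 579 \left(- \frac{1}{669}\right) = - \frac{193}{223}$)
$\frac{1}{F{\left(-5 - 238,\frac{\left(-12\right) 11 - 3}{l{\left(5 \right)}} \right)} + 713104} = \frac{1}{- \frac{193}{223} + 713104} = \frac{1}{\frac{159021999}{223}} = \frac{223}{159021999}$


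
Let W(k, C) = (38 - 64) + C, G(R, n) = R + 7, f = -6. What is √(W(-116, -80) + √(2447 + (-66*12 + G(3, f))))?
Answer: √(-106 + 3*√185) ≈ 8.0744*I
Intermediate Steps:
G(R, n) = 7 + R
W(k, C) = -26 + C
√(W(-116, -80) + √(2447 + (-66*12 + G(3, f)))) = √((-26 - 80) + √(2447 + (-66*12 + (7 + 3)))) = √(-106 + √(2447 + (-792 + 10))) = √(-106 + √(2447 - 782)) = √(-106 + √1665) = √(-106 + 3*√185)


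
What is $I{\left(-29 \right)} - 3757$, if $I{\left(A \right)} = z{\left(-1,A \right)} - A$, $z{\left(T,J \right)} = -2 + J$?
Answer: $-3759$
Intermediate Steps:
$I{\left(A \right)} = -2$ ($I{\left(A \right)} = \left(-2 + A\right) - A = -2$)
$I{\left(-29 \right)} - 3757 = -2 - 3757 = -3759$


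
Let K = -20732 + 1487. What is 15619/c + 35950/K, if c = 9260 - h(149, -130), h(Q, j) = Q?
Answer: -598951/3896471 ≈ -0.15372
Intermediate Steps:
K = -19245
c = 9111 (c = 9260 - 1*149 = 9260 - 149 = 9111)
15619/c + 35950/K = 15619/9111 + 35950/(-19245) = 15619*(1/9111) + 35950*(-1/19245) = 15619/9111 - 7190/3849 = -598951/3896471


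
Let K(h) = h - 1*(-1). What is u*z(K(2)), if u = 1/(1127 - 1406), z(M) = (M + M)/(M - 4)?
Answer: 2/93 ≈ 0.021505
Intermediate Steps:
K(h) = 1 + h (K(h) = h + 1 = 1 + h)
z(M) = 2*M/(-4 + M) (z(M) = (2*M)/(-4 + M) = 2*M/(-4 + M))
u = -1/279 (u = 1/(-279) = -1/279 ≈ -0.0035842)
u*z(K(2)) = -2*(1 + 2)/(279*(-4 + (1 + 2))) = -2*3/(279*(-4 + 3)) = -2*3/(279*(-1)) = -2*3*(-1)/279 = -1/279*(-6) = 2/93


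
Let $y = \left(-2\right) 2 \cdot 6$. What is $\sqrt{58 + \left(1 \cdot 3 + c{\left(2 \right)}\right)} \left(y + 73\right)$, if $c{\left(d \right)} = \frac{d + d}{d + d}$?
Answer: $49 \sqrt{62} \approx 385.83$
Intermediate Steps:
$y = -24$ ($y = \left(-4\right) 6 = -24$)
$c{\left(d \right)} = 1$ ($c{\left(d \right)} = \frac{2 d}{2 d} = 2 d \frac{1}{2 d} = 1$)
$\sqrt{58 + \left(1 \cdot 3 + c{\left(2 \right)}\right)} \left(y + 73\right) = \sqrt{58 + \left(1 \cdot 3 + 1\right)} \left(-24 + 73\right) = \sqrt{58 + \left(3 + 1\right)} 49 = \sqrt{58 + 4} \cdot 49 = \sqrt{62} \cdot 49 = 49 \sqrt{62}$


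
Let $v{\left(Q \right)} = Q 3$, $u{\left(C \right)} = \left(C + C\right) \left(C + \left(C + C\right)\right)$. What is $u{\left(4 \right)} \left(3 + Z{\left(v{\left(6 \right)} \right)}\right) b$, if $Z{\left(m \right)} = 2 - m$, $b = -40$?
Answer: $49920$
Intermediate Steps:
$u{\left(C \right)} = 6 C^{2}$ ($u{\left(C \right)} = 2 C \left(C + 2 C\right) = 2 C 3 C = 6 C^{2}$)
$v{\left(Q \right)} = 3 Q$
$u{\left(4 \right)} \left(3 + Z{\left(v{\left(6 \right)} \right)}\right) b = 6 \cdot 4^{2} \left(3 + \left(2 - 3 \cdot 6\right)\right) \left(-40\right) = 6 \cdot 16 \left(3 + \left(2 - 18\right)\right) \left(-40\right) = 96 \left(3 + \left(2 - 18\right)\right) \left(-40\right) = 96 \left(3 - 16\right) \left(-40\right) = 96 \left(-13\right) \left(-40\right) = \left(-1248\right) \left(-40\right) = 49920$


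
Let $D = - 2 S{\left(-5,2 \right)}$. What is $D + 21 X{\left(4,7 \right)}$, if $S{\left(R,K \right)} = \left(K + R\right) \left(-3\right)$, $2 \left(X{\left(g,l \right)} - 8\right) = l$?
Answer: $\frac{447}{2} \approx 223.5$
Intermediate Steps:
$X{\left(g,l \right)} = 8 + \frac{l}{2}$
$S{\left(R,K \right)} = - 3 K - 3 R$
$D = -18$ ($D = - 2 \left(\left(-3\right) 2 - -15\right) = - 2 \left(-6 + 15\right) = \left(-2\right) 9 = -18$)
$D + 21 X{\left(4,7 \right)} = -18 + 21 \left(8 + \frac{1}{2} \cdot 7\right) = -18 + 21 \left(8 + \frac{7}{2}\right) = -18 + 21 \cdot \frac{23}{2} = -18 + \frac{483}{2} = \frac{447}{2}$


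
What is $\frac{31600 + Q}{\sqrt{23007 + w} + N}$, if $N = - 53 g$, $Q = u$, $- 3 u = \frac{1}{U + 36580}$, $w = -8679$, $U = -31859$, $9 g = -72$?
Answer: $\frac{23720192347}{292905003} - \frac{447550799 \sqrt{398}}{390540004} \approx 58.12$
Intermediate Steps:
$g = -8$ ($g = \frac{1}{9} \left(-72\right) = -8$)
$u = - \frac{1}{14163}$ ($u = - \frac{1}{3 \left(-31859 + 36580\right)} = - \frac{1}{3 \cdot 4721} = \left(- \frac{1}{3}\right) \frac{1}{4721} = - \frac{1}{14163} \approx -7.0606 \cdot 10^{-5}$)
$Q = - \frac{1}{14163} \approx -7.0606 \cdot 10^{-5}$
$N = 424$ ($N = \left(-53\right) \left(-8\right) = 424$)
$\frac{31600 + Q}{\sqrt{23007 + w} + N} = \frac{31600 - \frac{1}{14163}}{\sqrt{23007 - 8679} + 424} = \frac{447550799}{14163 \left(\sqrt{14328} + 424\right)} = \frac{447550799}{14163 \left(6 \sqrt{398} + 424\right)} = \frac{447550799}{14163 \left(424 + 6 \sqrt{398}\right)}$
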